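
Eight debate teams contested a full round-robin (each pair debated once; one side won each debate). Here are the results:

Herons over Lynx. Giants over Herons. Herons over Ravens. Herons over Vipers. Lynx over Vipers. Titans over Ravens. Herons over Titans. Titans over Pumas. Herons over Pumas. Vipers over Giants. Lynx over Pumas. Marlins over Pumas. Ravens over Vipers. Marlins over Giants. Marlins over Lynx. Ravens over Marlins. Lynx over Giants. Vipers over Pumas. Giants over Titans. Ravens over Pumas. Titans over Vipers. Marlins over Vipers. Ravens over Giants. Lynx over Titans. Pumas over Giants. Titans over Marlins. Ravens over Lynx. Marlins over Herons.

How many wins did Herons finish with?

5

Herons' results: beat Ravens, Lynx, Pumas, Titans, Vipers; lost to Giants, Marlins.
That is 5 wins.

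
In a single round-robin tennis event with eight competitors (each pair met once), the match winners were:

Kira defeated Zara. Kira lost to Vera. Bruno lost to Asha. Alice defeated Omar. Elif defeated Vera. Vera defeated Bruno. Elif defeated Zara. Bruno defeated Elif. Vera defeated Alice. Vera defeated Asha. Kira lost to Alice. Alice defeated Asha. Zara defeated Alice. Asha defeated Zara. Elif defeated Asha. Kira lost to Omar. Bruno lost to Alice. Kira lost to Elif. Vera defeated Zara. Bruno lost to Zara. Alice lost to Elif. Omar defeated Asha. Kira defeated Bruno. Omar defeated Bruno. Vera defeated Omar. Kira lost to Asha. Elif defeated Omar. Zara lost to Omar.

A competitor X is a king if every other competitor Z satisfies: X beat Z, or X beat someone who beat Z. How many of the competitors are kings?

3

Elif reaches everyone (king).
Zara cannot reach Vera in two steps.
Kira cannot reach Vera, Asha, Omar in two steps.
Alice cannot reach Vera in two steps.
Vera reaches everyone (king).
Asha cannot reach Vera, Omar in two steps.
Omar cannot reach Vera in two steps.
Bruno reaches everyone (king).
Kings: Elif, Vera, Bruno — 3.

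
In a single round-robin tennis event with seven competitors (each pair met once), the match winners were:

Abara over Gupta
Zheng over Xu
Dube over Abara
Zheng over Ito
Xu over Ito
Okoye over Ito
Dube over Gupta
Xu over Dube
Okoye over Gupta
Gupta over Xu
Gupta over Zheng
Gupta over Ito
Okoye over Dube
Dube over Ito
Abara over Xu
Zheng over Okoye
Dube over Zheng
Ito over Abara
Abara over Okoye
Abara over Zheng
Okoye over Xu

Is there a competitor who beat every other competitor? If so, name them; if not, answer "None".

Highest win total is Okoye with 4 (out of 6 possible).
Okoye lost to Zheng, Abara, so no competitor went undefeated.

None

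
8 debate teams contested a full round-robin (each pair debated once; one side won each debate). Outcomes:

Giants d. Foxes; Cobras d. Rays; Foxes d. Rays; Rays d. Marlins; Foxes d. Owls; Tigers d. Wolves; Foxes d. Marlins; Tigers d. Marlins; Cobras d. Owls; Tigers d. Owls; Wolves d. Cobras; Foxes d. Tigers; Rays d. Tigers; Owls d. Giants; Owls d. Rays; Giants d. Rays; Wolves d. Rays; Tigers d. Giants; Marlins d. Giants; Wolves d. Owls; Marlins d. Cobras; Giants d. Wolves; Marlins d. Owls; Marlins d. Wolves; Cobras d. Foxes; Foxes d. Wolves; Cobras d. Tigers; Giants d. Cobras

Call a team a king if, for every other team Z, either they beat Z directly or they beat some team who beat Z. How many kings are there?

7

Giants reaches everyone (king).
Rays cannot reach Foxes in two steps.
Owls reaches everyone (king).
Foxes reaches everyone (king).
Cobras reaches everyone (king).
Marlins reaches everyone (king).
Tigers reaches everyone (king).
Wolves reaches everyone (king).
Kings: Giants, Owls, Foxes, Cobras, Marlins, Tigers, Wolves — 7.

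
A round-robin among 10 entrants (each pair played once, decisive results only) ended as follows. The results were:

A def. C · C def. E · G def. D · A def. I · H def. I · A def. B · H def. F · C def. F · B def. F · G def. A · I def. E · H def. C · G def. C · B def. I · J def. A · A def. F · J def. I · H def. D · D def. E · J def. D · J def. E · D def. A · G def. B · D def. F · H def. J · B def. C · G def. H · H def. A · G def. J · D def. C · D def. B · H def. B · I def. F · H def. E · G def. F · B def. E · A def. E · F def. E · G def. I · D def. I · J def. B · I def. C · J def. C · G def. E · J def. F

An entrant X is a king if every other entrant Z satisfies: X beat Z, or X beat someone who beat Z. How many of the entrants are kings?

1

A cannot reach D, G, H, J in two steps.
B cannot reach A, D, G, H, J in two steps.
C cannot reach A, B, D, G, H, I, J in two steps.
D cannot reach G, H, J in two steps.
E cannot reach A, B, C, D, F, G, H, I, J in two steps.
F cannot reach A, B, C, D, G, H, I, J in two steps.
G reaches everyone (king).
H cannot reach G in two steps.
I cannot reach A, B, D, G, H, J in two steps.
J cannot reach G, H in two steps.
Kings: G — 1.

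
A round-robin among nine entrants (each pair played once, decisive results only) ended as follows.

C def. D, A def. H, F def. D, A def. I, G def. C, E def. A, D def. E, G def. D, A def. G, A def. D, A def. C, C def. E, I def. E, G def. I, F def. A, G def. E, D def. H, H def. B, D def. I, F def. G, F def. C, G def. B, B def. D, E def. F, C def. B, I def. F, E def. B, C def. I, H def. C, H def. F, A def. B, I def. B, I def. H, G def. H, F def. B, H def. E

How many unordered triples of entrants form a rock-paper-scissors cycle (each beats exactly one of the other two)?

20

Win totals: A 6, B 1, C 4, D 3, E 3, F 5, G 6, H 4, I 4.
An entrant with w wins dominates both others in C(w,2) triples; summing gives 15 + 0 + 6 + 3 + 3 + 10 + 15 + 6 + 6 = 64 transitive triples.
Total triples C(9,3) = 84, so cyclic triples = 84 − 64 = 20.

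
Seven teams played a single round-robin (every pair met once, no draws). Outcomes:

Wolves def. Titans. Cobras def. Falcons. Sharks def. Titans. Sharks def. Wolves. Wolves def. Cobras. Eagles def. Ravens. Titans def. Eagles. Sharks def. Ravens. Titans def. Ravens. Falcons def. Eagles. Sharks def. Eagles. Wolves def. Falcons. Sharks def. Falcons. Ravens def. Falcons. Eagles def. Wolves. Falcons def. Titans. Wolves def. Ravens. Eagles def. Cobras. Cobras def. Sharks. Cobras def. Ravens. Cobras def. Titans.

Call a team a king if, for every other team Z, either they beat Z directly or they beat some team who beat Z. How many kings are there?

Cobras reaches everyone (king).
Ravens cannot reach Cobras, Wolves, Sharks in two steps.
Wolves reaches everyone (king).
Sharks reaches everyone (king).
Eagles reaches everyone (king).
Titans cannot reach Sharks in two steps.
Falcons cannot reach Sharks in two steps.
Kings: Cobras, Wolves, Sharks, Eagles — 4.

4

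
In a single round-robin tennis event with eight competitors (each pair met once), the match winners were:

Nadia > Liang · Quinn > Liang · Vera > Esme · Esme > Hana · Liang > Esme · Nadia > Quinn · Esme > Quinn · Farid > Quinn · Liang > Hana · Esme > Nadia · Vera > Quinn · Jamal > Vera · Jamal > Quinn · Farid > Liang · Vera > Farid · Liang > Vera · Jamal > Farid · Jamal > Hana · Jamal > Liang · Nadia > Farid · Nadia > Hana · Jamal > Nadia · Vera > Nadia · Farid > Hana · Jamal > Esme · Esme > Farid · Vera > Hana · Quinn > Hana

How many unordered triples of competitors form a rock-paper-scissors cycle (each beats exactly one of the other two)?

6

Win totals: Farid 3, Nadia 4, Liang 3, Quinn 2, Vera 5, Esme 4, Hana 0, Jamal 7.
A competitor with w wins dominates both others in C(w,2) triples; summing gives 3 + 6 + 3 + 1 + 10 + 6 + 0 + 21 = 50 transitive triples.
Total triples C(8,3) = 56, so cyclic triples = 56 − 50 = 6.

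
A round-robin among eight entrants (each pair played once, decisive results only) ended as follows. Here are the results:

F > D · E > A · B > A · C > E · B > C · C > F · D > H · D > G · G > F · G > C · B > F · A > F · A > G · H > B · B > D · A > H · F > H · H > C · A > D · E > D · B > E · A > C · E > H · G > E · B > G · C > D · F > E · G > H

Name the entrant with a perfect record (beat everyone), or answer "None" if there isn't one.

None

Highest win total is B with 6 (out of 7 possible).
B lost to H, so no entrant went undefeated.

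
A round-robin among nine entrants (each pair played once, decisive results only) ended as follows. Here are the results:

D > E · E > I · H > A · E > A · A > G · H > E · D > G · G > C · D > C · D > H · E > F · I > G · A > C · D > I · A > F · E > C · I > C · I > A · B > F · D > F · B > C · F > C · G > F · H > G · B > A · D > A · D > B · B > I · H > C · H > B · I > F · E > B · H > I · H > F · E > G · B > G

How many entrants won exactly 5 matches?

1

Win totals: A 3, B 5, C 0, D 8, E 6, F 1, G 2, H 7, I 4.
Exactly 5: B — 1 entrant.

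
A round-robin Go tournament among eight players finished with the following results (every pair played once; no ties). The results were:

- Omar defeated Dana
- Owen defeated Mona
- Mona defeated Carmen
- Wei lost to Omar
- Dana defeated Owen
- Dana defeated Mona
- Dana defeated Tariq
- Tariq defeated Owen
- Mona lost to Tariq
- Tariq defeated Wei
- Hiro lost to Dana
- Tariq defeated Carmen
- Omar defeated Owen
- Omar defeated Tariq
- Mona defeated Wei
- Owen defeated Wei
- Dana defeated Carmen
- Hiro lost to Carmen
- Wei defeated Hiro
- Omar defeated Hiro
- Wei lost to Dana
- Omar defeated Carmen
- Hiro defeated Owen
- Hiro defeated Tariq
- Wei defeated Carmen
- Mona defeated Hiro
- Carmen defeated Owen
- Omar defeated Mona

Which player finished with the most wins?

Omar

Win totals: Tariq 4, Owen 2, Hiro 2, Dana 6, Omar 7, Carmen 2, Wei 2, Mona 3.
Omar leads with 7 wins (next highest: 6).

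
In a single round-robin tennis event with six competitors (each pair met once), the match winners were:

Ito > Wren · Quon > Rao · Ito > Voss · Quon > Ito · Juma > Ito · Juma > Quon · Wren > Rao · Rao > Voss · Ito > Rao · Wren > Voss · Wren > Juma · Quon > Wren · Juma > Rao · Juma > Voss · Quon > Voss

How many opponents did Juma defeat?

4

Juma's results: beat Voss, Ito, Quon, Rao; lost to Wren.
That is 4 wins.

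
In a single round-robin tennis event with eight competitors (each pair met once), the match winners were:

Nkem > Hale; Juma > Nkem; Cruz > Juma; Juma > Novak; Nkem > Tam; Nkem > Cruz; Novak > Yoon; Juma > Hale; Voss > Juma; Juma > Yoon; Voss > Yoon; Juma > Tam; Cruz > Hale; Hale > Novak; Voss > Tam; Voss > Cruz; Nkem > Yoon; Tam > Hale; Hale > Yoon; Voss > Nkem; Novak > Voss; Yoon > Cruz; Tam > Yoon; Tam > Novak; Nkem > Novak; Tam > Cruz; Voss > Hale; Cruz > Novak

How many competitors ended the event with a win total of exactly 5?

Win totals: Yoon 1, Voss 6, Hale 2, Cruz 3, Novak 2, Nkem 5, Tam 4, Juma 5.
Exactly 5: Nkem, Juma — 2 competitors.

2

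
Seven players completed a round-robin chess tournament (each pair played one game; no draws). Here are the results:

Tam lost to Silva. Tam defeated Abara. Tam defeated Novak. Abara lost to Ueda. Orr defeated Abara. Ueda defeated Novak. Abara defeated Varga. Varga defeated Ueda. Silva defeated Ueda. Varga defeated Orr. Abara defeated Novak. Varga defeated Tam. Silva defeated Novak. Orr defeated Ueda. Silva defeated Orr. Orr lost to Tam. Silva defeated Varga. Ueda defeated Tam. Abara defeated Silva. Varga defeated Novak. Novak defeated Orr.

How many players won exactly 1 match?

Win totals: Tam 3, Orr 2, Abara 3, Silva 5, Novak 1, Ueda 3, Varga 4.
Exactly 1: Novak — 1 player.

1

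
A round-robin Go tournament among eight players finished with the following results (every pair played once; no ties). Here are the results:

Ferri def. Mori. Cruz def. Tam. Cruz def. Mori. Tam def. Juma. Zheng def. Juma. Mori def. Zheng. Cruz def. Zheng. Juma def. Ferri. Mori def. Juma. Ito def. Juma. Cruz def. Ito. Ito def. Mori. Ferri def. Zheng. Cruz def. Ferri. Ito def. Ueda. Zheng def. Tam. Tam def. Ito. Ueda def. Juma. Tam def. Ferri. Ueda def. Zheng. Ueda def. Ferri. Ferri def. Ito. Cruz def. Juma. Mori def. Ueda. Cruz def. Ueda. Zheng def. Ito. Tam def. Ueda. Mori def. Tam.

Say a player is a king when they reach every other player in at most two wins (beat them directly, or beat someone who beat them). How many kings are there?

1

Mori cannot reach Cruz in two steps.
Juma cannot reach Ueda, Cruz, Tam in two steps.
Ueda cannot reach Cruz in two steps.
Ferri cannot reach Cruz in two steps.
Cruz reaches everyone (king).
Zheng cannot reach Cruz in two steps.
Tam cannot reach Cruz in two steps.
Ito cannot reach Cruz in two steps.
Kings: Cruz — 1.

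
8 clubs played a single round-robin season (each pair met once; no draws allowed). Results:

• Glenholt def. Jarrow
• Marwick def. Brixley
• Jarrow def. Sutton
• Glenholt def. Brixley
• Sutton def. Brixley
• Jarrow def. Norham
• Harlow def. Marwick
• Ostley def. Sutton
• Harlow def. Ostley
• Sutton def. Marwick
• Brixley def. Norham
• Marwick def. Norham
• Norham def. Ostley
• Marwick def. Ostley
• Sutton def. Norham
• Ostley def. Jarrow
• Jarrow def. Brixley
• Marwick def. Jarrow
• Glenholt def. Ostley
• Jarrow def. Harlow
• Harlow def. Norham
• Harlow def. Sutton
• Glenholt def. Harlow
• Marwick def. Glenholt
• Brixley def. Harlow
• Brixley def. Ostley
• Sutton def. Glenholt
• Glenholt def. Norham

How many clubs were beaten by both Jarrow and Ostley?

1

Jarrow beat: Sutton, Norham, Brixley, Harlow.
Ostley beat: Jarrow, Sutton.
Both beat: Sutton — 1.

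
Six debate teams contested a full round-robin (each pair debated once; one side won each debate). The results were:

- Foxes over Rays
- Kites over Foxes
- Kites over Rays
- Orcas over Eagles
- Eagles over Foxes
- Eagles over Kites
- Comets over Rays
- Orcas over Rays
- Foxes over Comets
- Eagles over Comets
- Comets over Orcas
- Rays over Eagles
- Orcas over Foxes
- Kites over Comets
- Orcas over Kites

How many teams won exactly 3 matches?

2

Win totals: Comets 2, Rays 1, Eagles 3, Foxes 2, Kites 3, Orcas 4.
Exactly 3: Eagles, Kites — 2 teams.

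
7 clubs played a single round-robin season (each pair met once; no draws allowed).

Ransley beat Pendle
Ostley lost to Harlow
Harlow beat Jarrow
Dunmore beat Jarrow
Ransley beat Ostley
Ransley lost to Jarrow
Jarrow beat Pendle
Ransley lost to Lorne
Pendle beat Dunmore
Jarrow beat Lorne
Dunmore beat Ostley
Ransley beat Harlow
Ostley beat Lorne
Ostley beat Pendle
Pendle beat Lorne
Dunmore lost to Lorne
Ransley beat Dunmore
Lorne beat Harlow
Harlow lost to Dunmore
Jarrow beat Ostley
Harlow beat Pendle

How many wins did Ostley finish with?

2

Ostley's results: beat Lorne, Pendle; lost to Jarrow, Dunmore, Harlow, Ransley.
That is 2 wins.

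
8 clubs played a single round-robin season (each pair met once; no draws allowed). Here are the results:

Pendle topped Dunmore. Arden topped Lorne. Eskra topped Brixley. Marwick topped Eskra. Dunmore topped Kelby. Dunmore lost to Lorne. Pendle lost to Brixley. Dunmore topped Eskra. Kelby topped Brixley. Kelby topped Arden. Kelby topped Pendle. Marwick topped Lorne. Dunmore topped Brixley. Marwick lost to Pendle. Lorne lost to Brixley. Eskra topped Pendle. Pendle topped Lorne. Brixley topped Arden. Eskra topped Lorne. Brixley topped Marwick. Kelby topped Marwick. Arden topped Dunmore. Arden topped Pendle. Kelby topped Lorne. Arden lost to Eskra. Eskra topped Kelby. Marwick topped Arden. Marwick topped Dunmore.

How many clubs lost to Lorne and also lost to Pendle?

Lorne beat: Dunmore.
Pendle beat: Lorne, Marwick, Dunmore.
Both beat: Dunmore — 1.

1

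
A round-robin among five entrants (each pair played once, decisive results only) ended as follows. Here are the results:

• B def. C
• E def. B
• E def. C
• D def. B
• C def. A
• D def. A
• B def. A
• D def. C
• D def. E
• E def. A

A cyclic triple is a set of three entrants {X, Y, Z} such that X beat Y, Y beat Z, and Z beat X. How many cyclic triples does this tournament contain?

Of the C(5,3) = 10 triples, the cyclic ones are: none.
That is 0.

0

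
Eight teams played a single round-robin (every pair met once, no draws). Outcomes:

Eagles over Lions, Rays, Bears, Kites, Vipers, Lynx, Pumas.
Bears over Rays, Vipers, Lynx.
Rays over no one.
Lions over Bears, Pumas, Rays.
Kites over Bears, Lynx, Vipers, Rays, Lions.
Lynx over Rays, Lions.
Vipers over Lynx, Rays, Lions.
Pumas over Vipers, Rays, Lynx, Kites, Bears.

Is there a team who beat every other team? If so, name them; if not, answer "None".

Eagles

Eagles has 7 wins out of 7 opponents — a perfect record.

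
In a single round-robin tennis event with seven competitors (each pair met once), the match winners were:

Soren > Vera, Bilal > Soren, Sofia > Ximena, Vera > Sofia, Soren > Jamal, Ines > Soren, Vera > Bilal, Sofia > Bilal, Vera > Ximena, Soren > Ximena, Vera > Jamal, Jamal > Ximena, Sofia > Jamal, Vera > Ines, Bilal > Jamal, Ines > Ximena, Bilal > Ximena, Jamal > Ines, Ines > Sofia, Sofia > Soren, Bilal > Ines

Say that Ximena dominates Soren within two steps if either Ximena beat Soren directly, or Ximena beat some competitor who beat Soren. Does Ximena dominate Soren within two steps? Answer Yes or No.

Ximena did not beat Soren directly.
Ximena beat no one, so there is no intermediate competitor.

No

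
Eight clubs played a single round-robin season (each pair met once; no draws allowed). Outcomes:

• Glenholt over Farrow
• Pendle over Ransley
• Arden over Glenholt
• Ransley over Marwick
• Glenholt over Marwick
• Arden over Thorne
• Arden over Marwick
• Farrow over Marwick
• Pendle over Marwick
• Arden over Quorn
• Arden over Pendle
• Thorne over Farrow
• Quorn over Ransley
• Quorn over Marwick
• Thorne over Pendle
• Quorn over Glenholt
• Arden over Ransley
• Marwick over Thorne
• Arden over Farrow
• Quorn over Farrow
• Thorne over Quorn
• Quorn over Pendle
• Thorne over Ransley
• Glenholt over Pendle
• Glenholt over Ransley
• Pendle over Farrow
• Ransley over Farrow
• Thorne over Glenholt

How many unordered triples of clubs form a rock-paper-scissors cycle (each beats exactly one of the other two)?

5

Win totals: Ransley 2, Pendle 3, Thorne 5, Quorn 5, Arden 7, Farrow 1, Glenholt 4, Marwick 1.
A club with w wins dominates both others in C(w,2) triples; summing gives 1 + 3 + 10 + 10 + 21 + 0 + 6 + 0 = 51 transitive triples.
Total triples C(8,3) = 56, so cyclic triples = 56 − 51 = 5.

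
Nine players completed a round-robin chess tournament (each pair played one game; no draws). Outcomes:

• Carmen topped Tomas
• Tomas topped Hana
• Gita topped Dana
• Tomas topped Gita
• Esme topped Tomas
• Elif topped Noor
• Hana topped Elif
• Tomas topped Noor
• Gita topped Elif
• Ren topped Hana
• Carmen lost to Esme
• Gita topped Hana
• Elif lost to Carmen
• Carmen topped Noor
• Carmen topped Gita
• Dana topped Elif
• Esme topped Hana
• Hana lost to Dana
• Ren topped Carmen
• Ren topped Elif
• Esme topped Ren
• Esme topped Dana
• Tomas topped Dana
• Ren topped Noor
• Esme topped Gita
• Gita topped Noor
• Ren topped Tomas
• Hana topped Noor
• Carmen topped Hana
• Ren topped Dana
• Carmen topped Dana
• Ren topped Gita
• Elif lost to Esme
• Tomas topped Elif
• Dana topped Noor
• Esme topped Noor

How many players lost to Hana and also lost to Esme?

Hana beat: Noor, Elif.
Esme beat: Noor, Elif, Hana, Carmen, Tomas, Dana, Ren, Gita.
Both beat: Noor, Elif — 2.

2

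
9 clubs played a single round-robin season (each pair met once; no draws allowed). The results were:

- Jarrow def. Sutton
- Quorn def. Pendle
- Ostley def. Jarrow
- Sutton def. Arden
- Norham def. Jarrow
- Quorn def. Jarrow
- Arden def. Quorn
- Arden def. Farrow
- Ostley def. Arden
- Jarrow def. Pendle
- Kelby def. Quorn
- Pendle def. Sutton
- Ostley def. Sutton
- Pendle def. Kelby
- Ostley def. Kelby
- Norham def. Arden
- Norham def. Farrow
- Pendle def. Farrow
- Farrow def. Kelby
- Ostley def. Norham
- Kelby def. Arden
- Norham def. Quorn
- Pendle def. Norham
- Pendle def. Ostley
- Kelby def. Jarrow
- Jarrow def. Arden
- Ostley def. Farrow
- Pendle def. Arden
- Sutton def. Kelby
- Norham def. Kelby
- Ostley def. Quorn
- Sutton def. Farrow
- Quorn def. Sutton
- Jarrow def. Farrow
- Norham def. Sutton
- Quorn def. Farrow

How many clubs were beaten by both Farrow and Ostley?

Farrow beat: Kelby.
Ostley beat: Kelby, Quorn, Jarrow, Farrow, Norham, Arden, Sutton.
Both beat: Kelby — 1.

1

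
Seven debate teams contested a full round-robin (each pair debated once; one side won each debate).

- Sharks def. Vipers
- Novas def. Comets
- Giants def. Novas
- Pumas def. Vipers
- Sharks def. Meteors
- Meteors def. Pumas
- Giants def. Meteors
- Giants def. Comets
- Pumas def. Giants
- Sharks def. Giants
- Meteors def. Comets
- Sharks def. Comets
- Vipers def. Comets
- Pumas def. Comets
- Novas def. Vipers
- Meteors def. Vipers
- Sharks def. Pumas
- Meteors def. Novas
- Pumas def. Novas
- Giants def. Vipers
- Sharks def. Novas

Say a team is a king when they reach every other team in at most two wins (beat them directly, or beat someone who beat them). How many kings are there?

1

Vipers cannot reach Novas, Giants, Meteors, Pumas, Sharks in two steps.
Novas cannot reach Giants, Meteors, Pumas, Sharks in two steps.
Giants cannot reach Sharks in two steps.
Meteors cannot reach Sharks in two steps.
Pumas cannot reach Sharks in two steps.
Comets cannot reach Vipers, Novas, Giants, Meteors, Pumas, Sharks in two steps.
Sharks reaches everyone (king).
Kings: Sharks — 1.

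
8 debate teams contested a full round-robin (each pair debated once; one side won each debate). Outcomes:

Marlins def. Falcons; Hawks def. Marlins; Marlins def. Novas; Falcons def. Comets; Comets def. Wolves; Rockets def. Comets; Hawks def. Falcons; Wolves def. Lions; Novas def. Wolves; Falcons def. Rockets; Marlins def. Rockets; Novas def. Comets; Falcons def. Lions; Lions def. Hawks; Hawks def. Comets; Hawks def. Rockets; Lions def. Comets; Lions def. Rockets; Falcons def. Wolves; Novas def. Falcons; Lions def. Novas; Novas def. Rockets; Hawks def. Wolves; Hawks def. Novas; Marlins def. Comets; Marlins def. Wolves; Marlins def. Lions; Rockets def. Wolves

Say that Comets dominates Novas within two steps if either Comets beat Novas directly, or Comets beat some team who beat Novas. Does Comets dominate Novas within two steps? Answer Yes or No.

No

Comets did not beat Novas directly.
Comets beat Wolves, but each of them lost to Novas. No two-step path.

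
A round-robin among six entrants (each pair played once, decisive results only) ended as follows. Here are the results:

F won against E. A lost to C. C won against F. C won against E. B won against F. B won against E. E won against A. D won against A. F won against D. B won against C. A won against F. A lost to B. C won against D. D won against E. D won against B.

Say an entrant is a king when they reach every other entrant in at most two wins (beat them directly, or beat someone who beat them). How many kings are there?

3

A cannot reach B, C in two steps.
B reaches everyone (king).
C reaches everyone (king).
D reaches everyone (king).
E cannot reach B, C, D in two steps.
F cannot reach C in two steps.
Kings: B, C, D — 3.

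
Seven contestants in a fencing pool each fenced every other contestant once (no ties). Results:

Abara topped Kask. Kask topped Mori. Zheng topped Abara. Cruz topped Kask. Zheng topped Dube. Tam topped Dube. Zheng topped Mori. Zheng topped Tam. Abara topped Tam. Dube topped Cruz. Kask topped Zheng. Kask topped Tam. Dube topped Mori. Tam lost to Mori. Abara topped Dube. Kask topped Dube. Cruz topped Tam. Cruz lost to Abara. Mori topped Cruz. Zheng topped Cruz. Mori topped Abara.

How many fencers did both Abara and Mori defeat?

2

Abara beat: Dube, Cruz, Kask, Tam.
Mori beat: Abara, Cruz, Tam.
Both beat: Cruz, Tam — 2.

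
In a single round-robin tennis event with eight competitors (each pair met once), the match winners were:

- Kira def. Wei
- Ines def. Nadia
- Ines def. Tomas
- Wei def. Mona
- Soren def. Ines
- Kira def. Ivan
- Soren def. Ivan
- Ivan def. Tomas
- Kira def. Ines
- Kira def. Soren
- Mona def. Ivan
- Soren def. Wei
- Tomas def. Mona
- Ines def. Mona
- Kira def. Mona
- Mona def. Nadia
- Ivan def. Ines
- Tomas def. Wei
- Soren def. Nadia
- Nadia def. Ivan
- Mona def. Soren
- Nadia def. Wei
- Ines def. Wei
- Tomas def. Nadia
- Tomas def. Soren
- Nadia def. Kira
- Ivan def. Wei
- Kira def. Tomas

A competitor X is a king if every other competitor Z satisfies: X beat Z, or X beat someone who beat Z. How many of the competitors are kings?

6

Wei cannot reach Tomas, Ines, Kira in two steps.
Mona reaches everyone (king).
Tomas reaches everyone (king).
Ivan cannot reach Kira in two steps.
Ines reaches everyone (king).
Soren reaches everyone (king).
Kira reaches everyone (king).
Nadia reaches everyone (king).
Kings: Mona, Tomas, Ines, Soren, Kira, Nadia — 6.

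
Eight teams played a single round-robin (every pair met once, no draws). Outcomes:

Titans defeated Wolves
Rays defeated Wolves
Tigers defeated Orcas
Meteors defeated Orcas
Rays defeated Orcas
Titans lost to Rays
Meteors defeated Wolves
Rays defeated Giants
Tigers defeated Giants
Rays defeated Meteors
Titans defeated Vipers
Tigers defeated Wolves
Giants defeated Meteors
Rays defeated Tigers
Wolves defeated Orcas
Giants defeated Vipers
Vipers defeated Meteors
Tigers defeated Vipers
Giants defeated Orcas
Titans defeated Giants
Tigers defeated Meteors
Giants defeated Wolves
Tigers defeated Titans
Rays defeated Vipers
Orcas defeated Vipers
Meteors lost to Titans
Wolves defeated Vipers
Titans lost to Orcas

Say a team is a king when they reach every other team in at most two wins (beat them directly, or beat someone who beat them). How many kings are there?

1

Titans cannot reach Tigers, Rays in two steps.
Tigers cannot reach Rays in two steps.
Wolves cannot reach Tigers, Giants, Rays in two steps.
Giants cannot reach Tigers, Rays in two steps.
Vipers cannot reach Titans, Tigers, Giants, Rays in two steps.
Rays reaches everyone (king).
Orcas cannot reach Tigers, Rays in two steps.
Meteors cannot reach Tigers, Giants, Rays in two steps.
Kings: Rays — 1.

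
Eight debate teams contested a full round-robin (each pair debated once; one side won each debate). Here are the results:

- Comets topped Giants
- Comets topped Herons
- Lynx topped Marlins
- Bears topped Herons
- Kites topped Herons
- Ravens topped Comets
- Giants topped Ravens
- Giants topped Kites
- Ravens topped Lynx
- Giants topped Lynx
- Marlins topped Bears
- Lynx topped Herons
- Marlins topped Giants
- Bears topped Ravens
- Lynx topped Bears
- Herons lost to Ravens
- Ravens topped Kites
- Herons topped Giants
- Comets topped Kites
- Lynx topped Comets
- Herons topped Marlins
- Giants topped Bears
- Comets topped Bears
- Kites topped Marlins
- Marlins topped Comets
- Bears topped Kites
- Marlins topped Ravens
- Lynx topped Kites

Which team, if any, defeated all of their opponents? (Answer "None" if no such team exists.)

Highest win total is Lynx with 5 (out of 7 possible).
Lynx lost to Ravens, Giants, so no team went undefeated.

None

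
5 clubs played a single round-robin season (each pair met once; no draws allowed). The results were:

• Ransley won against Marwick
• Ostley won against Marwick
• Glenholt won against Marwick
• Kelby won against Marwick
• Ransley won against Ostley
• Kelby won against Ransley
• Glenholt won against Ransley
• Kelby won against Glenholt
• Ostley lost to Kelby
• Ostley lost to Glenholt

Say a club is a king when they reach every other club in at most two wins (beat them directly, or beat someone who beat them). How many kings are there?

Ransley cannot reach Glenholt, Kelby in two steps.
Ostley cannot reach Ransley, Glenholt, Kelby in two steps.
Glenholt cannot reach Kelby in two steps.
Marwick cannot reach Ransley, Ostley, Glenholt, Kelby in two steps.
Kelby reaches everyone (king).
Kings: Kelby — 1.

1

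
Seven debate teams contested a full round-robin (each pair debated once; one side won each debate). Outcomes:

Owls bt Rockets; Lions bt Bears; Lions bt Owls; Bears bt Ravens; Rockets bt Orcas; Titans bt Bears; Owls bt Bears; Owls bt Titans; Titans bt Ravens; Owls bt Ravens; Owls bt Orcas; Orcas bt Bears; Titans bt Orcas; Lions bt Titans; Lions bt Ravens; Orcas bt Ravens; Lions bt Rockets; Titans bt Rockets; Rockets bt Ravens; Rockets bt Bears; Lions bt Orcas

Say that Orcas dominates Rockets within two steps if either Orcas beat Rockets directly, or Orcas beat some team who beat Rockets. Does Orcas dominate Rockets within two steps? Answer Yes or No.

No

Orcas did not beat Rockets directly.
Orcas beat Ravens, Bears, but each of them lost to Rockets. No two-step path.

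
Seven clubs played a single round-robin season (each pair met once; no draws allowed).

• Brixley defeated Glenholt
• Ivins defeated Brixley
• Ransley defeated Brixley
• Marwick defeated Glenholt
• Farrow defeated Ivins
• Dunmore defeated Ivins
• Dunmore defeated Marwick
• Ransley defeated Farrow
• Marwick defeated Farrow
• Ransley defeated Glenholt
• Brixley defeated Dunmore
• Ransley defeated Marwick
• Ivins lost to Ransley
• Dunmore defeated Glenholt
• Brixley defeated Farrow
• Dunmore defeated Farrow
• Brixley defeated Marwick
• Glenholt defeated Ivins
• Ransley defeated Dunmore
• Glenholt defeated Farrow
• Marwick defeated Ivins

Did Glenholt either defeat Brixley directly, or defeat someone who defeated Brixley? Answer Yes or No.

Yes

Glenholt did not beat Brixley directly.
Glenholt beat Ivins, Farrow. Of those, Ivins beat Brixley.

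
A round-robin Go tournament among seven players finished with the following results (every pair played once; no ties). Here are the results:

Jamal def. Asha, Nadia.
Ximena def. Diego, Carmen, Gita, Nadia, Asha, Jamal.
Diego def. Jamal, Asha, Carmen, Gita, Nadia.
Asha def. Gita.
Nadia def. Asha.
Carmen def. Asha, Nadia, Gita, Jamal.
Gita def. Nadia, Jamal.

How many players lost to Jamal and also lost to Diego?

2

Jamal beat: Nadia, Asha.
Diego beat: Gita, Carmen, Jamal, Nadia, Asha.
Both beat: Nadia, Asha — 2.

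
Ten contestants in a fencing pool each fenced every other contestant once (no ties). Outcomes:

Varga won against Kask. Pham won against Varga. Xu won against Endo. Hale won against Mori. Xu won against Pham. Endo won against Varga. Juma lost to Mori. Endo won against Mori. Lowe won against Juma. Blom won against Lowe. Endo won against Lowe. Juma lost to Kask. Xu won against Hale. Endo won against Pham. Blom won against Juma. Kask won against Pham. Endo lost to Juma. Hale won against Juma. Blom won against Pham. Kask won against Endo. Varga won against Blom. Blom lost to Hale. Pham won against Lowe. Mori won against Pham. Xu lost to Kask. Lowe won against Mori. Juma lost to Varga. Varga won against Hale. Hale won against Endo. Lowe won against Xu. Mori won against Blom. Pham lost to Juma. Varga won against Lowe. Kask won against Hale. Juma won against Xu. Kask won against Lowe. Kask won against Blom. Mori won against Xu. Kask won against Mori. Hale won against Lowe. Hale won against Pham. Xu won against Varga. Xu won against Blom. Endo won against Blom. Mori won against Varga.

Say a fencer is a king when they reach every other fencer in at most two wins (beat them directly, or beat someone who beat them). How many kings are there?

5

Kask reaches everyone (king).
Blom cannot reach Kask, Hale in two steps.
Mori reaches everyone (king).
Varga reaches everyone (king).
Hale cannot reach Kask in two steps.
Endo reaches everyone (king).
Pham cannot reach Endo in two steps.
Xu reaches everyone (king).
Lowe cannot reach Kask in two steps.
Juma cannot reach Kask in two steps.
Kings: Kask, Mori, Varga, Endo, Xu — 5.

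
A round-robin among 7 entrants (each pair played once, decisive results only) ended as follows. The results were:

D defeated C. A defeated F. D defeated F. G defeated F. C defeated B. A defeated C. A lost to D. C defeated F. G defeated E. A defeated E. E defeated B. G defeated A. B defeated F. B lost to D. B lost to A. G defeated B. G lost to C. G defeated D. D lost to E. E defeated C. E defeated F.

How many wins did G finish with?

G's results: beat A, B, D, E, F; lost to C.
That is 5 wins.

5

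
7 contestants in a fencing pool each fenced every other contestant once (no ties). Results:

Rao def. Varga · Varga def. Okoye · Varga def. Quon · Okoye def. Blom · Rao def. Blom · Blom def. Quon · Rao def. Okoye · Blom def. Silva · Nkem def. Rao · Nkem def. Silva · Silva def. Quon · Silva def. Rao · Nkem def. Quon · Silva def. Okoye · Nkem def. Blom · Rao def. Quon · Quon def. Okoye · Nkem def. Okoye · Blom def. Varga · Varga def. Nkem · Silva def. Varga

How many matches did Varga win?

Varga's results: beat Okoye, Quon, Nkem; lost to Blom, Rao, Silva.
That is 3 wins.

3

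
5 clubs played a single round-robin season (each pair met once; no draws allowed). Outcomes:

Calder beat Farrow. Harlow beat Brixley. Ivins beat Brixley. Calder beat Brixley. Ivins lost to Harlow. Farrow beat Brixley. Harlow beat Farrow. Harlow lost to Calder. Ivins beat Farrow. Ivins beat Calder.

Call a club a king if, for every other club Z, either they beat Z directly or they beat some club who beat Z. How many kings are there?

3

Brixley cannot reach Ivins, Calder, Farrow, Harlow in two steps.
Ivins reaches everyone (king).
Calder reaches everyone (king).
Farrow cannot reach Ivins, Calder, Harlow in two steps.
Harlow reaches everyone (king).
Kings: Ivins, Calder, Harlow — 3.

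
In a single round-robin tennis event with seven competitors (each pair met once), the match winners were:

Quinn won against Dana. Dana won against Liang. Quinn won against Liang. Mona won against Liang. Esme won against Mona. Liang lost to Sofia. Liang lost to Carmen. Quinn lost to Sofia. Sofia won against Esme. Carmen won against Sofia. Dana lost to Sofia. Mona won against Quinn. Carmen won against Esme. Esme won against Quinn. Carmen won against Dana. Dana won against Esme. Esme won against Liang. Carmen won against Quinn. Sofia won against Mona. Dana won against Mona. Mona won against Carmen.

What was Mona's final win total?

3

Mona's results: beat Carmen, Quinn, Liang; lost to Esme, Sofia, Dana.
That is 3 wins.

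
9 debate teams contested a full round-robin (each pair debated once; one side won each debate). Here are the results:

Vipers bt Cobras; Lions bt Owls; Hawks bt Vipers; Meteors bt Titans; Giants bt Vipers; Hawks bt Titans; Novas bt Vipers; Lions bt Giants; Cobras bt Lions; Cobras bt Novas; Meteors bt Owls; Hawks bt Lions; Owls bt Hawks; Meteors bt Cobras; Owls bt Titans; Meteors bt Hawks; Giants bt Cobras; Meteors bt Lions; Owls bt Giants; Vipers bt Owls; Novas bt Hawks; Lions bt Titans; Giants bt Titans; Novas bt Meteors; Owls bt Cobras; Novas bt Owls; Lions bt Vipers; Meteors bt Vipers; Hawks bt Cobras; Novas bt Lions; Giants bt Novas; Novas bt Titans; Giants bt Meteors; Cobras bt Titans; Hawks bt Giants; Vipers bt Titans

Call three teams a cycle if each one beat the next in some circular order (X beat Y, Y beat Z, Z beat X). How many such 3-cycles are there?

Win totals: Novas 6, Cobras 3, Owls 4, Hawks 5, Vipers 3, Titans 0, Lions 4, Meteors 6, Giants 5.
A team with w wins dominates both others in C(w,2) triples; summing gives 15 + 3 + 6 + 10 + 3 + 0 + 6 + 15 + 10 = 68 transitive triples.
Total triples C(9,3) = 84, so cyclic triples = 84 − 68 = 16.

16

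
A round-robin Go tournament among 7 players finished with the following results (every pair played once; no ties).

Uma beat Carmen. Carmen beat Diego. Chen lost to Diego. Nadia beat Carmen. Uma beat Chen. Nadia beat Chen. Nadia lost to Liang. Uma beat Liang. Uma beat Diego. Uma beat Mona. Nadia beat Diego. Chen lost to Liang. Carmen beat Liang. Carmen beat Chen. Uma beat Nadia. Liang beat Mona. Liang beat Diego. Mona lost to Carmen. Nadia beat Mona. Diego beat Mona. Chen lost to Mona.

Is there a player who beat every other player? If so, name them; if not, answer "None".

Uma

Uma has 6 wins out of 6 opponents — a perfect record.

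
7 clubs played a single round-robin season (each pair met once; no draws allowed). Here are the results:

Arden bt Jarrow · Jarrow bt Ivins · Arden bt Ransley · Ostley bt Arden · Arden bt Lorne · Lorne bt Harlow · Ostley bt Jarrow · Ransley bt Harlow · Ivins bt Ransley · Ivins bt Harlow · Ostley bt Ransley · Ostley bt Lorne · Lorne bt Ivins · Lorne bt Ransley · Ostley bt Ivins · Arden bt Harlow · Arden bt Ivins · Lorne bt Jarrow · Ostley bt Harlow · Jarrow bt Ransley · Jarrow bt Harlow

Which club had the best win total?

Ostley

Win totals: Arden 5, Lorne 4, Ransley 1, Ostley 6, Harlow 0, Ivins 2, Jarrow 3.
Ostley leads with 6 wins (next highest: 5).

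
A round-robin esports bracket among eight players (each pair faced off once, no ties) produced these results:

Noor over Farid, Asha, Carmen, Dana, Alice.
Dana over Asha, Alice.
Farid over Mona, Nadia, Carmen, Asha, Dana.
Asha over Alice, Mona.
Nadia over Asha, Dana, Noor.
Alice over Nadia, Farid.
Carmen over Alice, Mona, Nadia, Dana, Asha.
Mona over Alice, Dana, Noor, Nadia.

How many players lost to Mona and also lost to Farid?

Mona beat: Noor, Dana, Alice, Nadia.
Farid beat: Carmen, Dana, Mona, Asha, Nadia.
Both beat: Dana, Nadia — 2.

2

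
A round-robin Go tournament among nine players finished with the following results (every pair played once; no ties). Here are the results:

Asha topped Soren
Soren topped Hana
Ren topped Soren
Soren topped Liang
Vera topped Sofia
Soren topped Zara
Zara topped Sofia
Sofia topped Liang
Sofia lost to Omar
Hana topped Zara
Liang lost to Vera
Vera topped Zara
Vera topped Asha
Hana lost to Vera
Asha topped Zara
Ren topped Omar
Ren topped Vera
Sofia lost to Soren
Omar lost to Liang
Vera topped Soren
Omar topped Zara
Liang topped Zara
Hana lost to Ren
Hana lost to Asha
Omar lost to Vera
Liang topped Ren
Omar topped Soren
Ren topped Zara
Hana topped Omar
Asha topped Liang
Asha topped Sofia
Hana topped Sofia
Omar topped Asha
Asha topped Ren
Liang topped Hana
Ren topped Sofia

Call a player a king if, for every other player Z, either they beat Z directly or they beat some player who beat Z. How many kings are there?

4

Vera reaches everyone (king).
Sofia cannot reach Vera, Soren, Asha in two steps.
Soren cannot reach Vera, Asha in two steps.
Zara cannot reach Vera, Soren, Asha, Hana, Omar, Ren in two steps.
Asha reaches everyone (king).
Liang reaches everyone (king).
Hana cannot reach Vera, Ren in two steps.
Omar cannot reach Vera in two steps.
Ren reaches everyone (king).
Kings: Vera, Asha, Liang, Ren — 4.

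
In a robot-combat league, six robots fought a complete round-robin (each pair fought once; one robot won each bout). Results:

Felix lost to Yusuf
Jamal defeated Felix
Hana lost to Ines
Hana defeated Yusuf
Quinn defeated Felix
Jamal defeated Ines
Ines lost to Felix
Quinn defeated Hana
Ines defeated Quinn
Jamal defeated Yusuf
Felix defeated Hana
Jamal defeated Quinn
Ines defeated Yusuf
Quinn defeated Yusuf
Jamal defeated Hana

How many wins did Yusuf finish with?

1

Yusuf's results: beat Felix; lost to Hana, Quinn, Jamal, Ines.
That is 1 win.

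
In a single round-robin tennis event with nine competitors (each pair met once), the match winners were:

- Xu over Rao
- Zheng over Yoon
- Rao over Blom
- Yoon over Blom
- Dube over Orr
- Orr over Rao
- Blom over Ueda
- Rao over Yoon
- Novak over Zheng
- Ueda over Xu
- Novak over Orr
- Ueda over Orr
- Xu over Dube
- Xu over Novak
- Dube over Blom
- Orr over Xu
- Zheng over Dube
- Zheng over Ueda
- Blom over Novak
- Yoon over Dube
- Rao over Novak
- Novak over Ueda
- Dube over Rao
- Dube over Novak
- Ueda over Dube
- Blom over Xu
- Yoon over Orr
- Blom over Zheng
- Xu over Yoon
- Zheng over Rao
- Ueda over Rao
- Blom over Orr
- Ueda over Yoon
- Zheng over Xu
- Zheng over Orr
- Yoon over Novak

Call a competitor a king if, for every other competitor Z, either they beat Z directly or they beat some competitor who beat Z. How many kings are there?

6

Yoon reaches everyone (king).
Novak cannot reach Blom in two steps.
Orr cannot reach Ueda, Zheng in two steps.
Ueda cannot reach Zheng in two steps.
Blom reaches everyone (king).
Dube reaches everyone (king).
Xu reaches everyone (king).
Zheng reaches everyone (king).
Rao reaches everyone (king).
Kings: Yoon, Blom, Dube, Xu, Zheng, Rao — 6.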